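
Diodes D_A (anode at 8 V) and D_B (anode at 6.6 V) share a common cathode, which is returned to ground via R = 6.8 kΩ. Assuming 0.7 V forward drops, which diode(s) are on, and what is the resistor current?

Only D_A conducts; I_R ≈ 1.1 mA

Assume both conduct. Then node N would need to be at both 8−0.7 = 7.3 V and 6.6−0.7 = 5.9 V, which is impossible.
Assume only D_A conducts: V_N = 8 − 0.7 = 7.3 V, so I_R = 7.3/6.8 = 1.07 mA.
Check D_B: its anode-to-cathode voltage is 6.6 − 7.3 = -0.7 V < 0.7 V, so it is off. The assumption is consistent.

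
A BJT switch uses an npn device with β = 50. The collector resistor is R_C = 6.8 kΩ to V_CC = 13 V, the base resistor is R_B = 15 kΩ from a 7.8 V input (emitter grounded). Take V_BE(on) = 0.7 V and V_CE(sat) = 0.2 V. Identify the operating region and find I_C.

saturation; I_C ≈ 1.9 mA

Assume active: I_B = (7.8 − 0.7)/15 = 0.473 mA, giving I_C = β·I_B = 23.7 mA.
But then V_CE = 13 − 23.7×6.8 = -148 V < V_CE(sat) = 0.2 V — impossible in the active region.
So the transistor is saturated. With V_CE = 0.2 V, I_C = (V_CC − 0.2)/R_C = 12.8/6.8 = 1.88 mA.
Check: β·I_B = 23.7 mA > I_C = 1.88 mA, confirming saturation.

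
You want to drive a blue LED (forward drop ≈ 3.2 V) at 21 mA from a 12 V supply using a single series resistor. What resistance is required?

R ≈ 0.42 kΩ

The resistor drops V_S − V_D = 12 − 3.2 = 8.8 V at 21 mA.
R = 8.8 V / 21 mA = 0.419 kΩ.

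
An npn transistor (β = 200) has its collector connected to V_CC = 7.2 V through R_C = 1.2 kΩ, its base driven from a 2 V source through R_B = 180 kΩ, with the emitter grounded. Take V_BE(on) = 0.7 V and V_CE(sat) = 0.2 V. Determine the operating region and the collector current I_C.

active; I_C ≈ 1.4 mA

Assume active. Base-emitter loop: I_B = (V_BB − V_BE)/R_B = (2 − 0.7)/180 = 0.00722 mA.
I_C = β·I_B = 200×0.00722 = 1.44 mA.
V_CE = V_CC − I_C·R_C = 7.2 − 1.44×1.2 = 5.47 V > V_CE(sat), so the active-region assumption holds.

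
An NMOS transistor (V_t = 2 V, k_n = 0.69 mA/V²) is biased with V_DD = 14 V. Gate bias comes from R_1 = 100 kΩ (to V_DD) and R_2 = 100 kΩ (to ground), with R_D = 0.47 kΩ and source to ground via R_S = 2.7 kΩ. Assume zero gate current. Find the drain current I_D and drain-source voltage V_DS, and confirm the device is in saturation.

V_G = V_DD·R_2/(R_1+R_2) = 14×100/200 = 7 V.
Assume saturation: I_D = (k_n/2)(V_GS − V_t)² with V_GS = V_G − I_D·R_S = 7 − 2.7·I_D.
Substituting gives 2.52·I_D² − 10.3·I_D + 8.62 = 0, with roots I_D = 1.17 or 2.93 mA.
The root I_D = 2.93 mA gives V_GS = -0.915 V ≤ V_t, so take I_D = 1.17 mA.
Then V_GS = 3.84 V and V_DS = V_DD − I_D(R_D+R_S) = 14 − 1.17×3.17 = 10.3 V.
Saturation requires V_DS ≥ V_GS − V_t = 1.84 V; 10.3 ≥ 1.84 ✓.

I_D ≈ 1.2 mA, V_DS ≈ 10 V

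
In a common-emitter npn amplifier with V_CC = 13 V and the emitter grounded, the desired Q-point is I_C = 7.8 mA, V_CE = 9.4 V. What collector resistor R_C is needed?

Collector loop: V_CC = I_C·R_C + V_CE.
R_C = (V_CC − V_CE)/I_C = (13 − 9.4)/7.8 = 0.462 kΩ.

R_C ≈ 0.46 kΩ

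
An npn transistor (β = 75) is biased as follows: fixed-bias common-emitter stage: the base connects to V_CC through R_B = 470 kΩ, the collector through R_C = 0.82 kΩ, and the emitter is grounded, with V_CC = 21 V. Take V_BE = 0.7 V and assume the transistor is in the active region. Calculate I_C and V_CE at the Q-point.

I_C ≈ 3.2 mA, V_CE ≈ 18 V

Base loop: V_CC = I_B·R_B + V_BE, so I_B = (21 − 0.7)/470 kΩ = 0.0432 mA.
In the active region I_C = β·I_B = 75 × 0.0432 = 3.24 mA.
Collector loop: V_CE = V_CC − I_C·R_C = 21 − 3.24×0.82 = 18.3 V.
Since V_CE = 18.3 V > V_CE(sat) ≈ 0.2 V, the transistor is in the active region as assumed.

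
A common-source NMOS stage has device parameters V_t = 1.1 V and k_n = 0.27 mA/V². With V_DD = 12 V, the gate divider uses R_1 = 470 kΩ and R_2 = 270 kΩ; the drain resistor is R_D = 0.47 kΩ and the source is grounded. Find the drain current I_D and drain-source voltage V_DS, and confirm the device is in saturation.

I_D ≈ 1.5 mA, V_DS ≈ 11 V

V_G = V_DD·R_2/(R_1+R_2) = 12×270/740 = 4.38 V. With the source grounded, V_GS = V_G = 4.38 V.
Assume saturation: I_D = (k_n/2)(V_GS − V_t)² = (0.27/2)×(4.38 − 1.1)² = 0.135×3.28² = 1.45 mA.
V_DS = V_DD − I_D·R_D = 12 − 1.45×0.47 = 11.3 V.
Saturation requires V_DS ≥ V_GS − V_t = 3.28 V; 11.3 ≥ 3.28 ✓.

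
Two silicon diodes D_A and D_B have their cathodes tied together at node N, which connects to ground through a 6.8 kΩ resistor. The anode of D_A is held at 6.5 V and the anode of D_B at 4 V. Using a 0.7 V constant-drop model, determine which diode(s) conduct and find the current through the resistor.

Assume both conduct. Then node N would need to be at both 6.5−0.7 = 5.8 V and 4−0.7 = 3.3 V, which is impossible.
Assume only D_A conducts: V_N = 6.5 − 0.7 = 5.8 V, so I_R = 5.8/6.8 = 0.853 mA.
Check D_B: its anode-to-cathode voltage is 4 − 5.8 = -1.8 V < 0.7 V, so it is off. The assumption is consistent.

Only D_A conducts; I_R ≈ 0.85 mA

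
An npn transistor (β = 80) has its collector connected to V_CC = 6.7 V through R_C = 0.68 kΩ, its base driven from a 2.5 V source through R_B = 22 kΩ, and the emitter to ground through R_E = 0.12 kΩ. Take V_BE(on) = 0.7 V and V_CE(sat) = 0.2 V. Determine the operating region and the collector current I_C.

active; I_C ≈ 4.5 mA

Assume active. Base-emitter loop: I_B = (V_BB − V_BE)/(R_B + (β+1)R_E) = (2.5 − 0.7)/(22 + 81×0.12) = 0.0567 mA.
I_C = β·I_B = 80×0.0567 = 4.54 mA.
V_CE = V_CC − I_C·R_C − I_E·R_E = 6.7 − 4.54×0.68 − 4.6×0.12 = 3.06 V > V_CE(sat), so the active-region assumption holds.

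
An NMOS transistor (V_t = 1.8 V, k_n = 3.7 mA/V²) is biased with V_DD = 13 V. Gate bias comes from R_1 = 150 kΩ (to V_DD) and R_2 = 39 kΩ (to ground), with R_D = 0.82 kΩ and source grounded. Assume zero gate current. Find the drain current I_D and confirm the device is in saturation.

I_D ≈ 1.4 mA

V_G = V_DD·R_2/(R_1+R_2) = 13×39/189 = 2.68 V. With the source grounded, V_GS = V_G = 2.68 V.
Assume saturation: I_D = (k_n/2)(V_GS − V_t)² = (3.7/2)×(2.68 − 1.8)² = 1.85×0.883² = 1.44 mA.
V_DS = V_DD − I_D·R_D = 13 − 1.44×0.82 = 11.8 V.
Saturation requires V_DS ≥ V_GS − V_t = 0.883 V; 11.8 ≥ 0.883 ✓.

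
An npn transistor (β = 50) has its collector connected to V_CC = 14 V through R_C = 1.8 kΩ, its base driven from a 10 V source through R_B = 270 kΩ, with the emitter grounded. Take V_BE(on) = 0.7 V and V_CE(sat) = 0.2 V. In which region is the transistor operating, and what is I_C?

active; I_C ≈ 1.7 mA

Assume active. Base-emitter loop: I_B = (V_BB − V_BE)/R_B = (10 − 0.7)/270 = 0.0344 mA.
I_C = β·I_B = 50×0.0344 = 1.72 mA.
V_CE = V_CC − I_C·R_C = 14 − 1.72×1.8 = 10.9 V > V_CE(sat), so the active-region assumption holds.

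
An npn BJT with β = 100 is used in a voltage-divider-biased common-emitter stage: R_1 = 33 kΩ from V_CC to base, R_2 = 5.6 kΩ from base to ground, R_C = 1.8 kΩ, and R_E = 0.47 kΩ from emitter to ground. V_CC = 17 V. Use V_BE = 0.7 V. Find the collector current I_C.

I_C ≈ 3.4 mA

Thevenize the base divider: V_Th = V_CC·R_2/(R_1+R_2) = 17×5.6/38.6 = 2.47 V, R_Th = R_1‖R_2 = 4.79 kΩ.
Base-emitter loop: V_Th = I_B·R_Th + V_BE + (β+1)I_B·R_E, so I_B = (2.47 − 0.7) / (4.79 + 101×0.47) = 0.0338 mA.
I_C = β·I_B = 100×0.0338 = 3.38 mA, and I_E = (β+1)I_B = 3.41 mA.
V_CE = V_CC − I_C·R_C − I_E·R_E = 17 − 3.38×1.8 − 3.41×0.47 = 9.31 V.
V_CE = 9.31 V > 0.2 V confirms active-region operation.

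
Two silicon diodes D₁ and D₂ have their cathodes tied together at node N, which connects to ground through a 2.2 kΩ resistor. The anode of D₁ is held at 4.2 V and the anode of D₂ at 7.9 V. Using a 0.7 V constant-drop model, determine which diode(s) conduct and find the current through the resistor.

Only D₂ conducts; I_R ≈ 3.3 mA

Assume both conduct. Then node N would need to be at both 4.2−0.7 = 3.5 V and 7.9−0.7 = 7.2 V, which is impossible.
Assume only D₂ conducts: V_N = 7.9 − 0.7 = 7.2 V, so I_R = 7.2/2.2 = 3.27 mA.
Check D₁: its anode-to-cathode voltage is 4.2 − 7.2 = -3 V < 0.7 V, so it is off. The assumption is consistent.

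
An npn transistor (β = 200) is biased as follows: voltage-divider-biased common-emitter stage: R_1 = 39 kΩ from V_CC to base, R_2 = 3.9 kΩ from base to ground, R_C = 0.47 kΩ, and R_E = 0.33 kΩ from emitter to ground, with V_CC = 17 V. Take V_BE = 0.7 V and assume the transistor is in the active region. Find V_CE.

V_CE ≈ 15 V

Thevenize the base divider: V_Th = V_CC·R_2/(R_1+R_2) = 17×3.9/42.9 = 1.55 V, R_Th = R_1‖R_2 = 3.55 kΩ.
Base-emitter loop: V_Th = I_B·R_Th + V_BE + (β+1)I_B·R_E, so I_B = (1.55 − 0.7) / (3.55 + 201×0.33) = 0.0121 mA.
I_C = β·I_B = 200×0.0121 = 2.42 mA, and I_E = (β+1)I_B = 2.43 mA.
V_CE = V_CC − I_C·R_C − I_E·R_E = 17 − 2.42×0.47 − 2.43×0.33 = 15.1 V.
V_CE = 15.1 V > 0.2 V confirms active-region operation.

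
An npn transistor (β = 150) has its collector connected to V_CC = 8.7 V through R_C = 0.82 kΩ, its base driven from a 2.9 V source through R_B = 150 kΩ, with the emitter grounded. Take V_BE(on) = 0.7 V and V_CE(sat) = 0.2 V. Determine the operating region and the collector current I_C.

active; I_C ≈ 2.2 mA

Assume active. Base-emitter loop: I_B = (V_BB − V_BE)/R_B = (2.9 − 0.7)/150 = 0.0147 mA.
I_C = β·I_B = 150×0.0147 = 2.2 mA.
V_CE = V_CC − I_C·R_C = 8.7 − 2.2×0.82 = 6.9 V > V_CE(sat), so the active-region assumption holds.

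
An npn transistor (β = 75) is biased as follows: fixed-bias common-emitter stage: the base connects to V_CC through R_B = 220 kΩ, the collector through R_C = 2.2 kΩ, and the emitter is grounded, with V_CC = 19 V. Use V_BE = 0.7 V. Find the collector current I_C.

Base loop: V_CC = I_B·R_B + V_BE, so I_B = (19 − 0.7)/220 kΩ = 0.0832 mA.
In the active region I_C = β·I_B = 75 × 0.0832 = 6.24 mA.
Collector loop: V_CE = V_CC − I_C·R_C = 19 − 6.24×2.2 = 5.27 V.
Since V_CE = 5.27 V > V_CE(sat) ≈ 0.2 V, the transistor is in the active region as assumed.

I_C ≈ 6.2 mA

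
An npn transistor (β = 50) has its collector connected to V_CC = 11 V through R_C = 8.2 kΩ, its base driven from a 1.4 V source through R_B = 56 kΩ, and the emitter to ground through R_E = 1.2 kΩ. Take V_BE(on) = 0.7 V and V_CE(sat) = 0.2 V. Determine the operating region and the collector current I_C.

active; I_C ≈ 0.3 mA

Assume active. Base-emitter loop: I_B = (V_BB − V_BE)/(R_B + (β+1)R_E) = (1.4 − 0.7)/(56 + 51×1.2) = 0.00597 mA.
I_C = β·I_B = 50×0.00597 = 0.299 mA.
V_CE = V_CC − I_C·R_C − I_E·R_E = 11 − 0.299×8.2 − 0.305×1.2 = 8.19 V > V_CE(sat), so the active-region assumption holds.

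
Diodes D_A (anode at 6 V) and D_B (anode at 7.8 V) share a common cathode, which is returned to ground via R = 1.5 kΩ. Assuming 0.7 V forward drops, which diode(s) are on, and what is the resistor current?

Assume both conduct. Then node N would need to be at both 6−0.7 = 5.3 V and 7.8−0.7 = 7.1 V, which is impossible.
Assume only D_B conducts: V_N = 7.8 − 0.7 = 7.1 V, so I_R = 7.1/1.5 = 4.73 mA.
Check D_A: its anode-to-cathode voltage is 6 − 7.1 = -1.1 V < 0.7 V, so it is off. The assumption is consistent.

Only D_B conducts; I_R ≈ 4.7 mA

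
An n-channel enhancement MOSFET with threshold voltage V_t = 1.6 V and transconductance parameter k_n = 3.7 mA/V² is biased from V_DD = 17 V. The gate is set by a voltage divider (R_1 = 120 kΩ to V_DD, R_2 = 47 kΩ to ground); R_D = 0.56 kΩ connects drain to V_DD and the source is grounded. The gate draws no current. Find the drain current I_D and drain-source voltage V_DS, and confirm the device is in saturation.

I_D ≈ 19 mA, V_DS ≈ 6.5 V

V_G = V_DD·R_2/(R_1+R_2) = 17×47/167 = 4.78 V. With the source grounded, V_GS = V_G = 4.78 V.
Assume saturation: I_D = (k_n/2)(V_GS − V_t)² = (3.7/2)×(4.78 − 1.6)² = 1.85×3.18² = 18.8 mA.
V_DS = V_DD − I_D·R_D = 17 − 18.8×0.56 = 6.49 V.
Saturation requires V_DS ≥ V_GS − V_t = 3.18 V; 6.49 ≥ 3.18 ✓.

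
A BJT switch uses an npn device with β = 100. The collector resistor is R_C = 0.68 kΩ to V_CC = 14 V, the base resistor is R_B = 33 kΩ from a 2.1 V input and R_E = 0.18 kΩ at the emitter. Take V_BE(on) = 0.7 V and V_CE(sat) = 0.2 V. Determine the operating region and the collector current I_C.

Assume active. Base-emitter loop: I_B = (V_BB − V_BE)/(R_B + (β+1)R_E) = (2.1 − 0.7)/(33 + 101×0.18) = 0.0274 mA.
I_C = β·I_B = 100×0.0274 = 2.74 mA.
V_CE = V_CC − I_C·R_C − I_E·R_E = 14 − 2.74×0.68 − 2.76×0.18 = 11.6 V > V_CE(sat), so the active-region assumption holds.

active; I_C ≈ 2.7 mA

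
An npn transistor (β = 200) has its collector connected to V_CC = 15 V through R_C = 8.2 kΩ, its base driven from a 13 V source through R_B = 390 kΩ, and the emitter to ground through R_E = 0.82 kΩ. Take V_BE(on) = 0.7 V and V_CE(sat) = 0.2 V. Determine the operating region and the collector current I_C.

Assume active: I_B = (13 − 0.7)/(390 + 201×0.82) = 0.0222 mA, I_C = β·I_B = 4.43 mA.
Then V_CE = 15 − 4.43×8.2 − 4.46×0.82 = -25 V < 0.2 V — the active assumption fails.
Re-solve with V_CE = 0.2 V. KCL at the emitter: V_E/R_E = (V_BB−0.7−V_E)/R_B + (V_CC−0.2−V_E)/R_C, giving V_E = 1.37 V.
I_C = (V_CC − 0.2 − V_E)/R_C = (14.8 − 1.37)/8.2 = 1.64 mA.
Check: I_B = (12.3 − 1.37)/390 = 0.028 mA, and β·I_B = 5.61 mA > I_C, confirming saturation.

saturation; I_C ≈ 1.6 mA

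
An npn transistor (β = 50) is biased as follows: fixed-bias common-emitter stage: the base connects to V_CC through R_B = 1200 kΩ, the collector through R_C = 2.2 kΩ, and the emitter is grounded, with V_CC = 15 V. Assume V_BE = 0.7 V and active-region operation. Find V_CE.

Base loop: V_CC = I_B·R_B + V_BE, so I_B = (15 − 0.7)/1200 kΩ = 0.0119 mA.
In the active region I_C = β·I_B = 50 × 0.0119 = 0.596 mA.
Collector loop: V_CE = V_CC − I_C·R_C = 15 − 0.596×2.2 = 13.7 V.
Since V_CE = 13.7 V > V_CE(sat) ≈ 0.2 V, the transistor is in the active region as assumed.

V_CE ≈ 14 V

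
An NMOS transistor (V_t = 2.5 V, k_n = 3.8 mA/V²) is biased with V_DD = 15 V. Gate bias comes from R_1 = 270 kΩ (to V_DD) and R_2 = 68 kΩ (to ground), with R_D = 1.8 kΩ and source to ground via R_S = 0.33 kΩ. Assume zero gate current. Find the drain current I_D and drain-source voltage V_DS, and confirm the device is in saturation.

I_D ≈ 0.32 mA, V_DS ≈ 14 V

V_G = V_DD·R_2/(R_1+R_2) = 15×68/338 = 3.02 V.
Assume saturation: I_D = (k_n/2)(V_GS − V_t)² with V_GS = V_G − I_D·R_S = 3.02 − 0.33·I_D.
Substituting gives 0.207·I_D² − 1.65·I_D + 0.509 = 0, with roots I_D = 0.322 or 7.65 mA.
The root I_D = 7.65 mA gives V_GS = 0.494 V ≤ V_t, so take I_D = 0.322 mA.
Then V_GS = 2.91 V and V_DS = V_DD − I_D(R_D+R_S) = 15 − 0.322×2.13 = 14.3 V.
Saturation requires V_DS ≥ V_GS − V_t = 0.412 V; 14.3 ≥ 0.412 ✓.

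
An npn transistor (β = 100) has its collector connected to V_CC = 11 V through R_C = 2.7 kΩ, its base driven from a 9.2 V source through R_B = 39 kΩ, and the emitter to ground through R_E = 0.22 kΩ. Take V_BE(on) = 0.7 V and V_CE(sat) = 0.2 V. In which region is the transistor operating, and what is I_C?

saturation; I_C ≈ 3.7 mA

Assume active: I_B = (9.2 − 0.7)/(39 + 101×0.22) = 0.139 mA, I_C = β·I_B = 13.9 mA.
Then V_CE = 11 − 13.9×2.7 − 14×0.22 = -29.6 V < 0.2 V — the active assumption fails.
Re-solve with V_CE = 0.2 V. KCL at the emitter: V_E/R_E = (V_BB−0.7−V_E)/R_B + (V_CC−0.2−V_E)/R_C, giving V_E = 0.854 V.
I_C = (V_CC − 0.2 − V_E)/R_C = (10.8 − 0.854)/2.7 = 3.68 mA.
Check: I_B = (8.5 − 0.854)/39 = 0.196 mA, and β·I_B = 19.6 mA > I_C, confirming saturation.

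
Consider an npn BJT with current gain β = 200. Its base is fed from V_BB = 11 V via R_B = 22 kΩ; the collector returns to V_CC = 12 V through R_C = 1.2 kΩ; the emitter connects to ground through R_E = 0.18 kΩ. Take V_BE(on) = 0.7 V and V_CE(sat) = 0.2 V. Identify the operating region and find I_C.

saturation; I_C ≈ 8.5 mA

Assume active: I_B = (11 − 0.7)/(22 + 201×0.18) = 0.177 mA, I_C = β·I_B = 35.4 mA.
Then V_CE = 12 − 35.4×1.2 − 35.6×0.18 = -36.9 V < 0.2 V — the active assumption fails.
Re-solve with V_CE = 0.2 V. KCL at the emitter: V_E/R_E = (V_BB−0.7−V_E)/R_B + (V_CC−0.2−V_E)/R_C, giving V_E = 1.6 V.
I_C = (V_CC − 0.2 − V_E)/R_C = (11.8 − 1.6)/1.2 = 8.5 mA.
Check: I_B = (10.3 − 1.6)/22 = 0.395 mA, and β·I_B = 79.1 mA > I_C, confirming saturation.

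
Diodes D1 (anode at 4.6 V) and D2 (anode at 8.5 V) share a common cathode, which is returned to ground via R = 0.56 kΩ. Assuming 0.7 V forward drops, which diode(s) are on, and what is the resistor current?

Only D2 conducts; I_R ≈ 14 mA

Assume both conduct. Then node N would need to be at both 4.6−0.7 = 3.9 V and 8.5−0.7 = 7.8 V, which is impossible.
Assume only D2 conducts: V_N = 8.5 − 0.7 = 7.8 V, so I_R = 7.8/0.56 = 13.9 mA.
Check D1: its anode-to-cathode voltage is 4.6 − 7.8 = -3.2 V < 0.7 V, so it is off. The assumption is consistent.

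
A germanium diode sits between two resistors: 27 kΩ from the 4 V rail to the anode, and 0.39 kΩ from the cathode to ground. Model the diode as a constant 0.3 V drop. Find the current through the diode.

I ≈ 0.14 mA

The two resistors are in series with the diode, so KVL gives 4 = I·27 + 0.3 + I·0.39.
I = (4 − 0.3) / (27 + 0.39) kΩ = 3.7 / 27.4 = 0.135 mA.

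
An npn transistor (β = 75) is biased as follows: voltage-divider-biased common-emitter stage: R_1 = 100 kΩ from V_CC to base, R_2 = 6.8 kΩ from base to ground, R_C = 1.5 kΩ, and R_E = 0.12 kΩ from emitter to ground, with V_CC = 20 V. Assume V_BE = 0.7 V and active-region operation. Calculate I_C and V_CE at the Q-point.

I_C ≈ 2.8 mA, V_CE ≈ 15 V

Thevenize the base divider: V_Th = V_CC·R_2/(R_1+R_2) = 20×6.8/107 = 1.27 V, R_Th = R_1‖R_2 = 6.37 kΩ.
Base-emitter loop: V_Th = I_B·R_Th + V_BE + (β+1)I_B·R_E, so I_B = (1.27 − 0.7) / (6.37 + 76×0.12) = 0.037 mA.
I_C = β·I_B = 75×0.037 = 2.78 mA, and I_E = (β+1)I_B = 2.81 mA.
V_CE = V_CC − I_C·R_C − I_E·R_E = 20 − 2.78×1.5 − 2.81×0.12 = 15.5 V.
V_CE = 15.5 V > 0.2 V confirms active-region operation.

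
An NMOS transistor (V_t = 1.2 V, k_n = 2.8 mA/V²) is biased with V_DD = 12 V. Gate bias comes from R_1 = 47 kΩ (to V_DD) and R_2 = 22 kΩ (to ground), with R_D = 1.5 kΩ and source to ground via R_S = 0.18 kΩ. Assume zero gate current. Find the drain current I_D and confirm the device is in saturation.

I_D ≈ 4.6 mA

V_G = V_DD·R_2/(R_1+R_2) = 12×22/69 = 3.83 V.
Assume saturation: I_D = (k_n/2)(V_GS − V_t)² with V_GS = V_G − I_D·R_S = 3.83 − 0.18·I_D.
Substituting gives 0.0454·I_D² − 2.32·I_D + 9.65 = 0, with roots I_D = 4.56 or 46.7 mA.
The root I_D = 46.7 mA gives V_GS = -4.57 V ≤ V_t, so take I_D = 4.56 mA.
Then V_GS = 3.01 V and V_DS = V_DD − I_D(R_D+R_S) = 12 − 4.56×1.68 = 4.34 V.
Saturation requires V_DS ≥ V_GS − V_t = 1.81 V; 4.34 ≥ 1.81 ✓.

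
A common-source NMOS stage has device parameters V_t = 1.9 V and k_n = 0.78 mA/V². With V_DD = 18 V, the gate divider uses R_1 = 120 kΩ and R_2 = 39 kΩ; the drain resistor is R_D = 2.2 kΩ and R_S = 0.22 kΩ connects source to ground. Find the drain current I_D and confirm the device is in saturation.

V_G = V_DD·R_2/(R_1+R_2) = 18×39/159 = 4.42 V.
Assume saturation: I_D = (k_n/2)(V_GS − V_t)² with V_GS = V_G − I_D·R_S = 4.42 − 0.22·I_D.
Substituting gives 0.0189·I_D² − 1.43·I_D + 2.47 = 0, with roots I_D = 1.76 or 74.1 mA.
The root I_D = 74.1 mA gives V_GS = -11.9 V ≤ V_t, so take I_D = 1.76 mA.
Then V_GS = 4.03 V and V_DS = V_DD − I_D(R_D+R_S) = 18 − 1.76×2.42 = 13.7 V.
Saturation requires V_DS ≥ V_GS − V_t = 2.13 V; 13.7 ≥ 2.13 ✓.

I_D ≈ 1.8 mA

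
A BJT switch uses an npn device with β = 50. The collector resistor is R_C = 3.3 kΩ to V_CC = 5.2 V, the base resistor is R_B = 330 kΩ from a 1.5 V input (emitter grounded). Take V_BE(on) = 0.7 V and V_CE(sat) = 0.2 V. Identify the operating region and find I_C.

active; I_C ≈ 0.12 mA

Assume active. Base-emitter loop: I_B = (V_BB − V_BE)/R_B = (1.5 − 0.7)/330 = 0.00242 mA.
I_C = β·I_B = 50×0.00242 = 0.121 mA.
V_CE = V_CC − I_C·R_C = 5.2 − 0.121×3.3 = 4.8 V > V_CE(sat), so the active-region assumption holds.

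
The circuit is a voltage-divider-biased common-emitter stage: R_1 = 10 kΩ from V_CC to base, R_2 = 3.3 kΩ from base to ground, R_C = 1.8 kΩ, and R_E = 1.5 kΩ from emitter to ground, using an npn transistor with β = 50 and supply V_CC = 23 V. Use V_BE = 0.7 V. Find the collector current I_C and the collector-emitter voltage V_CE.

Thevenize the base divider: V_Th = V_CC·R_2/(R_1+R_2) = 23×3.3/13.3 = 5.71 V, R_Th = R_1‖R_2 = 2.48 kΩ.
Base-emitter loop: V_Th = I_B·R_Th + V_BE + (β+1)I_B·R_E, so I_B = (5.71 − 0.7) / (2.48 + 51×1.5) = 0.0634 mA.
I_C = β·I_B = 50×0.0634 = 3.17 mA, and I_E = (β+1)I_B = 3.23 mA.
V_CE = V_CC − I_C·R_C − I_E·R_E = 23 − 3.17×1.8 − 3.23×1.5 = 12.4 V.
V_CE = 12.4 V > 0.2 V confirms active-region operation.

I_C ≈ 3.2 mA, V_CE ≈ 12 V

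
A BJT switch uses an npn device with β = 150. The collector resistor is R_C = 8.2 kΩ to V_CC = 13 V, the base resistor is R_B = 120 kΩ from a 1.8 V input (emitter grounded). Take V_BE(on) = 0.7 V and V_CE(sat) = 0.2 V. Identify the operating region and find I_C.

active; I_C ≈ 1.4 mA

Assume active. Base-emitter loop: I_B = (V_BB − V_BE)/R_B = (1.8 − 0.7)/120 = 0.00917 mA.
I_C = β·I_B = 150×0.00917 = 1.38 mA.
V_CE = V_CC − I_C·R_C = 13 − 1.38×8.2 = 1.73 V > V_CE(sat), so the active-region assumption holds.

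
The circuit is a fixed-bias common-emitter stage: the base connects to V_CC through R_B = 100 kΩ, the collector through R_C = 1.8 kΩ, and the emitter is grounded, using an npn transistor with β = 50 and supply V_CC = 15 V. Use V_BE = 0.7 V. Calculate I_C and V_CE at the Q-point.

Base loop: V_CC = I_B·R_B + V_BE, so I_B = (15 − 0.7)/100 kΩ = 0.143 mA.
In the active region I_C = β·I_B = 50 × 0.143 = 7.15 mA.
Collector loop: V_CE = V_CC − I_C·R_C = 15 − 7.15×1.8 = 2.13 V.
Since V_CE = 2.13 V > V_CE(sat) ≈ 0.2 V, the transistor is in the active region as assumed.

I_C ≈ 7.2 mA, V_CE ≈ 2.1 V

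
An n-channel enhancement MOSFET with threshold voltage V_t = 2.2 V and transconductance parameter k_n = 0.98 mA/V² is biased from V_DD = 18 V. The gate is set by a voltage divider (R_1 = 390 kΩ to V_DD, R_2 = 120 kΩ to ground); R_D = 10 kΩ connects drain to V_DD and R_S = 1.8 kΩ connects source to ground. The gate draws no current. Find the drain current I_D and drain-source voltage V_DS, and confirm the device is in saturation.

V_G = V_DD·R_2/(R_1+R_2) = 18×120/510 = 4.24 V.
Assume saturation: I_D = (k_n/2)(V_GS − V_t)² with V_GS = V_G − I_D·R_S = 4.24 − 1.8·I_D.
Substituting gives 1.59·I_D² − 4.59·I_D + 2.03 = 0, with roots I_D = 0.545 or 2.35 mA.
The root I_D = 2.35 mA gives V_GS = 0.0117 V ≤ V_t, so take I_D = 0.545 mA.
Then V_GS = 3.25 V and V_DS = V_DD − I_D(R_D+R_S) = 18 − 0.545×11.8 = 11.6 V.
Saturation requires V_DS ≥ V_GS − V_t = 1.05 V; 11.6 ≥ 1.05 ✓.

I_D ≈ 0.54 mA, V_DS ≈ 12 V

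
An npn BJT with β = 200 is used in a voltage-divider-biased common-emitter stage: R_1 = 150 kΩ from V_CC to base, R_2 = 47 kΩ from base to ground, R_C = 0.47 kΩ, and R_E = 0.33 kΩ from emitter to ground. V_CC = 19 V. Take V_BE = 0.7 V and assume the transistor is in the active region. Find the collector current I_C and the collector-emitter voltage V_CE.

I_C ≈ 7.5 mA, V_CE ≈ 13 V

Thevenize the base divider: V_Th = V_CC·R_2/(R_1+R_2) = 19×47/197 = 4.53 V, R_Th = R_1‖R_2 = 35.8 kΩ.
Base-emitter loop: V_Th = I_B·R_Th + V_BE + (β+1)I_B·R_E, so I_B = (4.53 − 0.7) / (35.8 + 201×0.33) = 0.0375 mA.
I_C = β·I_B = 200×0.0375 = 7.51 mA, and I_E = (β+1)I_B = 7.54 mA.
V_CE = V_CC − I_C·R_C − I_E·R_E = 19 − 7.51×0.47 − 7.54×0.33 = 13 V.
V_CE = 13 V > 0.2 V confirms active-region operation.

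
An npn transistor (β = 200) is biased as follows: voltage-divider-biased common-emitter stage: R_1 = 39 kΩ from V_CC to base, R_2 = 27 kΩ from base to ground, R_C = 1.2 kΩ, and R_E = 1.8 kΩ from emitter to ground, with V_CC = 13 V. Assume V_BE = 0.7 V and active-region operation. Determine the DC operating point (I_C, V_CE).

Thevenize the base divider: V_Th = V_CC·R_2/(R_1+R_2) = 13×27/66 = 5.32 V, R_Th = R_1‖R_2 = 16 kΩ.
Base-emitter loop: V_Th = I_B·R_Th + V_BE + (β+1)I_B·R_E, so I_B = (5.32 − 0.7) / (16 + 201×1.8) = 0.0122 mA.
I_C = β·I_B = 200×0.0122 = 2.45 mA, and I_E = (β+1)I_B = 2.46 mA.
V_CE = V_CC − I_C·R_C − I_E·R_E = 13 − 2.45×1.2 − 2.46×1.8 = 5.64 V.
V_CE = 5.64 V > 0.2 V confirms active-region operation.

I_C ≈ 2.4 mA, V_CE ≈ 5.6 V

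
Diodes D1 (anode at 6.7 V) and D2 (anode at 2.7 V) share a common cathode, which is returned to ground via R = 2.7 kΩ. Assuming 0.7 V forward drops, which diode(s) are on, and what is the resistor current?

Only D1 conducts; I_R ≈ 2.2 mA

Assume both conduct. Then node N would need to be at both 6.7−0.7 = 6 V and 2.7−0.7 = 2 V, which is impossible.
Assume only D1 conducts: V_N = 6.7 − 0.7 = 6 V, so I_R = 6/2.7 = 2.22 mA.
Check D2: its anode-to-cathode voltage is 2.7 − 6 = -3.3 V < 0.7 V, so it is off. The assumption is consistent.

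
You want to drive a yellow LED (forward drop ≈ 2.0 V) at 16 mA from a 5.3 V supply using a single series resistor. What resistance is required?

The resistor drops V_S − V_D = 5.3 − 2.0 = 3.3 V at 16 mA.
R = 3.3 V / 16 mA = 0.206 kΩ.

R ≈ 0.21 kΩ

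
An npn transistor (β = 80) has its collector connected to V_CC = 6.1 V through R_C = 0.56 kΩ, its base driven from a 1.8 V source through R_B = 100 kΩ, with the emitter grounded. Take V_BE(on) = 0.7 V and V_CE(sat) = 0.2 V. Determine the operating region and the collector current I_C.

active; I_C ≈ 0.88 mA

Assume active. Base-emitter loop: I_B = (V_BB − V_BE)/R_B = (1.8 − 0.7)/100 = 0.011 mA.
I_C = β·I_B = 80×0.011 = 0.88 mA.
V_CE = V_CC − I_C·R_C = 6.1 − 0.88×0.56 = 5.61 V > V_CE(sat), so the active-region assumption holds.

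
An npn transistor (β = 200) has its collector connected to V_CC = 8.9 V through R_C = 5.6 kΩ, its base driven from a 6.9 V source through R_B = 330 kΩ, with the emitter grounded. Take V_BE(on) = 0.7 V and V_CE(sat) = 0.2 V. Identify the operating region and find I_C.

Assume active: I_B = (6.9 − 0.7)/330 = 0.0188 mA, giving I_C = β·I_B = 3.76 mA.
But then V_CE = 8.9 − 3.76×5.6 = -12.1 V < V_CE(sat) = 0.2 V — impossible in the active region.
So the transistor is saturated. With V_CE = 0.2 V, I_C = (V_CC − 0.2)/R_C = 8.7/5.6 = 1.55 mA.
Check: β·I_B = 3.76 mA > I_C = 1.55 mA, confirming saturation.

saturation; I_C ≈ 1.6 mA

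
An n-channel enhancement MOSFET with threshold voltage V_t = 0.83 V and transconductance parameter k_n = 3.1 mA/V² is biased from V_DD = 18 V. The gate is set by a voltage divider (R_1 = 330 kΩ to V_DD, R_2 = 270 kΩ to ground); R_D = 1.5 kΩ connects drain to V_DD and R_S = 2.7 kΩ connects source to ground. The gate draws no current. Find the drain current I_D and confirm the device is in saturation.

I_D ≈ 2.2 mA

V_G = V_DD·R_2/(R_1+R_2) = 18×270/600 = 8.1 V.
Assume saturation: I_D = (k_n/2)(V_GS − V_t)² with V_GS = V_G − I_D·R_S = 8.1 − 2.7·I_D.
Substituting gives 11.3·I_D² − 61.8·I_D + 81.9 = 0, with roots I_D = 2.25 or 3.23 mA.
The root I_D = 3.23 mA gives V_GS = -0.613 V ≤ V_t, so take I_D = 2.25 mA.
Then V_GS = 2.03 V and V_DS = V_DD − I_D(R_D+R_S) = 18 − 2.25×4.2 = 8.56 V.
Saturation requires V_DS ≥ V_GS − V_t = 1.2 V; 8.56 ≥ 1.2 ✓.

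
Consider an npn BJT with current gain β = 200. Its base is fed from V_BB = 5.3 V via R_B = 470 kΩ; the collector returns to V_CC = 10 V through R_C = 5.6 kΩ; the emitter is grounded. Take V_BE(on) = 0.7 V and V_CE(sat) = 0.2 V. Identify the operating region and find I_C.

saturation; I_C ≈ 1.8 mA

Assume active: I_B = (5.3 − 0.7)/470 = 0.00979 mA, giving I_C = β·I_B = 1.96 mA.
But then V_CE = 10 − 1.96×5.6 = -0.962 V < V_CE(sat) = 0.2 V — impossible in the active region.
So the transistor is saturated. With V_CE = 0.2 V, I_C = (V_CC − 0.2)/R_C = 9.8/5.6 = 1.75 mA.
Check: β·I_B = 1.96 mA > I_C = 1.75 mA, confirming saturation.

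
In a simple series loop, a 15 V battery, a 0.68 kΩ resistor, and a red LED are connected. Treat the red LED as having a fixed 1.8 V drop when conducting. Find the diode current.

I ≈ 19 mA

KVL around the loop: 15 = V_D + I·R = 1.8 + I × 0.68 kΩ.
So I = (15 − 1.8) / 0.68 kΩ = 13.2 / 0.68 = 19.4 mA.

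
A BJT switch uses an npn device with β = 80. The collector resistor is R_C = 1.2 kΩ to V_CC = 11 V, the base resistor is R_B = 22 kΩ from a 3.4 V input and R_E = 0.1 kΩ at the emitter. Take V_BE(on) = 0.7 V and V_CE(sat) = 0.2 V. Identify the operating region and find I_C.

Assume active. Base-emitter loop: I_B = (V_BB − V_BE)/(R_B + (β+1)R_E) = (3.4 − 0.7)/(22 + 81×0.1) = 0.0897 mA.
I_C = β·I_B = 80×0.0897 = 7.18 mA.
V_CE = V_CC − I_C·R_C − I_E·R_E = 11 − 7.18×1.2 − 7.27×0.1 = 1.66 V > V_CE(sat), so the active-region assumption holds.

active; I_C ≈ 7.2 mA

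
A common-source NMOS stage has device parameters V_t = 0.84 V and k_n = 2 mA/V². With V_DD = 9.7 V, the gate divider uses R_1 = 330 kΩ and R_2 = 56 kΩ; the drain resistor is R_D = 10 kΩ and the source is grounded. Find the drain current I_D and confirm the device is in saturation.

I_D ≈ 0.32 mA

V_G = V_DD·R_2/(R_1+R_2) = 9.7×56/386 = 1.41 V. With the source grounded, V_GS = V_G = 1.41 V.
Assume saturation: I_D = (k_n/2)(V_GS − V_t)² = (2/2)×(1.41 − 0.84)² = 1×0.567² = 0.322 mA.
V_DS = V_DD − I_D·R_D = 9.7 − 0.322×10 = 6.48 V.
Saturation requires V_DS ≥ V_GS − V_t = 0.567 V; 6.48 ≥ 0.567 ✓.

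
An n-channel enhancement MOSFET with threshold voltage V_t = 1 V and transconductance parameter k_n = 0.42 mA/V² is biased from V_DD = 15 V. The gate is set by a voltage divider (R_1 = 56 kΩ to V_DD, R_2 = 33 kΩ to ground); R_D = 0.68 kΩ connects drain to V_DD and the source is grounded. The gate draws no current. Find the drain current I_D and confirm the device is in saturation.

V_G = V_DD·R_2/(R_1+R_2) = 15×33/89 = 5.56 V. With the source grounded, V_GS = V_G = 5.56 V.
Assume saturation: I_D = (k_n/2)(V_GS − V_t)² = (0.42/2)×(5.56 − 1)² = 0.21×4.56² = 4.37 mA.
V_DS = V_DD − I_D·R_D = 15 − 4.37×0.68 = 12 V.
Saturation requires V_DS ≥ V_GS − V_t = 4.56 V; 12 ≥ 4.56 ✓.

I_D ≈ 4.4 mA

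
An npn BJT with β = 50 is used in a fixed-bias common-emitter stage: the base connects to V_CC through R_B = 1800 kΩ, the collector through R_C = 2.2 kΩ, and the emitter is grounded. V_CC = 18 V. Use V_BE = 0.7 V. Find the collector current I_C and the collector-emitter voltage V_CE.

I_C ≈ 0.48 mA, V_CE ≈ 17 V

Base loop: V_CC = I_B·R_B + V_BE, so I_B = (18 − 0.7)/1800 kΩ = 0.00961 mA.
In the active region I_C = β·I_B = 50 × 0.00961 = 0.481 mA.
Collector loop: V_CE = V_CC − I_C·R_C = 18 − 0.481×2.2 = 16.9 V.
Since V_CE = 16.9 V > V_CE(sat) ≈ 0.2 V, the transistor is in the active region as assumed.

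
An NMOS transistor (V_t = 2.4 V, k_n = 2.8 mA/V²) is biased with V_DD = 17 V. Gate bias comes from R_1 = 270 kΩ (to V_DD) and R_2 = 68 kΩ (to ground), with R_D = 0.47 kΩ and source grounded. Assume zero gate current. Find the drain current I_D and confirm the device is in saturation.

V_G = V_DD·R_2/(R_1+R_2) = 17×68/338 = 3.42 V. With the source grounded, V_GS = V_G = 3.42 V.
Assume saturation: I_D = (k_n/2)(V_GS − V_t)² = (2.8/2)×(3.42 − 2.4)² = 1.4×1.02² = 1.46 mA.
V_DS = V_DD − I_D·R_D = 17 − 1.46×0.47 = 16.3 V.
Saturation requires V_DS ≥ V_GS − V_t = 1.02 V; 16.3 ≥ 1.02 ✓.

I_D ≈ 1.5 mA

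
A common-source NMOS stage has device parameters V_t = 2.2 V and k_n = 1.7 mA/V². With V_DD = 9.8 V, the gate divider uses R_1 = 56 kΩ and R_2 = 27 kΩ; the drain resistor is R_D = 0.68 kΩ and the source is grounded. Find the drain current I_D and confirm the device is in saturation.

I_D ≈ 0.83 mA

V_G = V_DD·R_2/(R_1+R_2) = 9.8×27/83 = 3.19 V. With the source grounded, V_GS = V_G = 3.19 V.
Assume saturation: I_D = (k_n/2)(V_GS − V_t)² = (1.7/2)×(3.19 − 2.2)² = 0.85×0.988² = 0.83 mA.
V_DS = V_DD − I_D·R_D = 9.8 − 0.83×0.68 = 9.24 V.
Saturation requires V_DS ≥ V_GS − V_t = 0.988 V; 9.24 ≥ 0.988 ✓.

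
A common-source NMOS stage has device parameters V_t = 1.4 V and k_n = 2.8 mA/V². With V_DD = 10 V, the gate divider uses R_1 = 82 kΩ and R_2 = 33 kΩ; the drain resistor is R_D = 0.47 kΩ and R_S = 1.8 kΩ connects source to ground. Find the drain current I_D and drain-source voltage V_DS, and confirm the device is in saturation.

I_D ≈ 0.49 mA, V_DS ≈ 8.9 V

V_G = V_DD·R_2/(R_1+R_2) = 10×33/115 = 2.87 V.
Assume saturation: I_D = (k_n/2)(V_GS − V_t)² with V_GS = V_G − I_D·R_S = 2.87 − 1.8·I_D.
Substituting gives 4.54·I_D² − 8.41·I_D + 3.02 = 0, with roots I_D = 0.488 or 1.36 mA.
The root I_D = 1.36 mA gives V_GS = 0.413 V ≤ V_t, so take I_D = 0.488 mA.
Then V_GS = 1.99 V and V_DS = V_DD − I_D(R_D+R_S) = 10 − 0.488×2.27 = 8.89 V.
Saturation requires V_DS ≥ V_GS − V_t = 0.591 V; 8.89 ≥ 0.591 ✓.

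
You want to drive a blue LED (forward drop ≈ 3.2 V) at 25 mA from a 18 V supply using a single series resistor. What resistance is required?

The resistor drops V_S − V_D = 18 − 3.2 = 14.8 V at 25 mA.
R = 14.8 V / 25 mA = 0.592 kΩ.

R ≈ 0.59 kΩ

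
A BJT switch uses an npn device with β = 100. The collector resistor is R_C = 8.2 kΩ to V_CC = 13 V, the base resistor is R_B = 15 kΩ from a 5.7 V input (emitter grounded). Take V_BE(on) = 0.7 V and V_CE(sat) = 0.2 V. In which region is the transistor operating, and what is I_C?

saturation; I_C ≈ 1.6 mA

Assume active: I_B = (5.7 − 0.7)/15 = 0.333 mA, giving I_C = β·I_B = 33.3 mA.
But then V_CE = 13 − 33.3×8.2 = -260 V < V_CE(sat) = 0.2 V — impossible in the active region.
So the transistor is saturated. With V_CE = 0.2 V, I_C = (V_CC − 0.2)/R_C = 12.8/8.2 = 1.56 mA.
Check: β·I_B = 33.3 mA > I_C = 1.56 mA, confirming saturation.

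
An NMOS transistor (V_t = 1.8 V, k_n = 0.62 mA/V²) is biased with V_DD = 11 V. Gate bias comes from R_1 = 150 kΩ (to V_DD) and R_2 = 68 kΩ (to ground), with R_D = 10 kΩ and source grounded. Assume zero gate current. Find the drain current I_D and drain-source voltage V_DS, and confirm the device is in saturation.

V_G = V_DD·R_2/(R_1+R_2) = 11×68/218 = 3.43 V. With the source grounded, V_GS = V_G = 3.43 V.
Assume saturation: I_D = (k_n/2)(V_GS − V_t)² = (0.62/2)×(3.43 − 1.8)² = 0.31×1.63² = 0.825 mA.
V_DS = V_DD − I_D·R_D = 11 − 0.825×10 = 2.75 V.
Saturation requires V_DS ≥ V_GS − V_t = 1.63 V; 2.75 ≥ 1.63 ✓.

I_D ≈ 0.82 mA, V_DS ≈ 2.8 V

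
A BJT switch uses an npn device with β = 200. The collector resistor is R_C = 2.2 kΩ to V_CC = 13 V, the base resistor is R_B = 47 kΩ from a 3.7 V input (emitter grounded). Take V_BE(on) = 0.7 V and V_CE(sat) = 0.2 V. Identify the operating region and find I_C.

saturation; I_C ≈ 5.8 mA

Assume active: I_B = (3.7 − 0.7)/47 = 0.0638 mA, giving I_C = β·I_B = 12.8 mA.
But then V_CE = 13 − 12.8×2.2 = -15.1 V < V_CE(sat) = 0.2 V — impossible in the active region.
So the transistor is saturated. With V_CE = 0.2 V, I_C = (V_CC − 0.2)/R_C = 12.8/2.2 = 5.82 mA.
Check: β·I_B = 12.8 mA > I_C = 5.82 mA, confirming saturation.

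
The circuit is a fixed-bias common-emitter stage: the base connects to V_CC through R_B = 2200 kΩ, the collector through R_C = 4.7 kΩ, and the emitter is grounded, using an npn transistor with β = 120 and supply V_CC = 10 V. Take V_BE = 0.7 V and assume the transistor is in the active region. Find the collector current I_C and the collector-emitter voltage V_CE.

I_C ≈ 0.51 mA, V_CE ≈ 7.6 V

Base loop: V_CC = I_B·R_B + V_BE, so I_B = (10 − 0.7)/2200 kΩ = 0.00423 mA.
In the active region I_C = β·I_B = 120 × 0.00423 = 0.507 mA.
Collector loop: V_CE = V_CC − I_C·R_C = 10 − 0.507×4.7 = 7.62 V.
Since V_CE = 7.62 V > V_CE(sat) ≈ 0.2 V, the transistor is in the active region as assumed.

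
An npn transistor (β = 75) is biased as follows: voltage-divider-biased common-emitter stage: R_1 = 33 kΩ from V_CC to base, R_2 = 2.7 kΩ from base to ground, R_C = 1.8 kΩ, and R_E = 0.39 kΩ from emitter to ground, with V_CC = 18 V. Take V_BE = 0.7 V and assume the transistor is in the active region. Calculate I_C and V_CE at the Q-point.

I_C ≈ 1.5 mA, V_CE ≈ 15 V

Thevenize the base divider: V_Th = V_CC·R_2/(R_1+R_2) = 18×2.7/35.7 = 1.36 V, R_Th = R_1‖R_2 = 2.5 kΩ.
Base-emitter loop: V_Th = I_B·R_Th + V_BE + (β+1)I_B·R_E, so I_B = (1.36 − 0.7) / (2.5 + 76×0.39) = 0.0206 mA.
I_C = β·I_B = 75×0.0206 = 1.54 mA, and I_E = (β+1)I_B = 1.56 mA.
V_CE = V_CC − I_C·R_C − I_E·R_E = 18 − 1.54×1.8 − 1.56×0.39 = 14.6 V.
V_CE = 14.6 V > 0.2 V confirms active-region operation.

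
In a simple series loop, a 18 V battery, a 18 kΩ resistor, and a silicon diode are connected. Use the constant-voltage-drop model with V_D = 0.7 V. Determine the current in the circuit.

I ≈ 0.96 mA

KVL around the loop: 18 = V_D + I·R = 0.7 + I × 18 kΩ.
So I = (18 − 0.7) / 18 kΩ = 17.3 / 18 = 0.961 mA.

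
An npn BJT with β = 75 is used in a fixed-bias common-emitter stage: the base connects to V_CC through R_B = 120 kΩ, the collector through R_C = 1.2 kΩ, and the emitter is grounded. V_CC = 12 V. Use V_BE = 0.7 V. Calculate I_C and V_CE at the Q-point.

Base loop: V_CC = I_B·R_B + V_BE, so I_B = (12 − 0.7)/120 kΩ = 0.0942 mA.
In the active region I_C = β·I_B = 75 × 0.0942 = 7.06 mA.
Collector loop: V_CE = V_CC − I_C·R_C = 12 − 7.06×1.2 = 3.52 V.
Since V_CE = 3.52 V > V_CE(sat) ≈ 0.2 V, the transistor is in the active region as assumed.

I_C ≈ 7.1 mA, V_CE ≈ 3.5 V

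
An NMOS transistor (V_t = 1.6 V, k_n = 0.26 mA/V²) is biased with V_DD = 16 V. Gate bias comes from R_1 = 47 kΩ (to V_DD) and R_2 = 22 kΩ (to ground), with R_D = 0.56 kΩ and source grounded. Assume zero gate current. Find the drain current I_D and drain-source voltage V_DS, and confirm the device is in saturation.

I_D ≈ 1.6 mA, V_DS ≈ 15 V

V_G = V_DD·R_2/(R_1+R_2) = 16×22/69 = 5.1 V. With the source grounded, V_GS = V_G = 5.1 V.
Assume saturation: I_D = (k_n/2)(V_GS − V_t)² = (0.26/2)×(5.1 − 1.6)² = 0.13×3.5² = 1.59 mA.
V_DS = V_DD − I_D·R_D = 16 − 1.59×0.56 = 15.1 V.
Saturation requires V_DS ≥ V_GS − V_t = 3.5 V; 15.1 ≥ 3.5 ✓.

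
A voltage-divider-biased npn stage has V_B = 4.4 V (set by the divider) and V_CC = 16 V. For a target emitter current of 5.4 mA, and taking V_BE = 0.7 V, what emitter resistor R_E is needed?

V_E = V_B − V_BE = 4.4 − 0.7 = 3.7 V.
R_E = V_E / I_E = 3.7 / 5.4 = 0.685 kΩ.

R_E ≈ 0.69 kΩ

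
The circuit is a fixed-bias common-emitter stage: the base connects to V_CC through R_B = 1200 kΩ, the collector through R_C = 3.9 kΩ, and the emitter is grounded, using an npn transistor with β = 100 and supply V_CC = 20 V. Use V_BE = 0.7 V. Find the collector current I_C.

I_C ≈ 1.6 mA

Base loop: V_CC = I_B·R_B + V_BE, so I_B = (20 − 0.7)/1200 kΩ = 0.0161 mA.
In the active region I_C = β·I_B = 100 × 0.0161 = 1.61 mA.
Collector loop: V_CE = V_CC − I_C·R_C = 20 − 1.61×3.9 = 13.7 V.
Since V_CE = 13.7 V > V_CE(sat) ≈ 0.2 V, the transistor is in the active region as assumed.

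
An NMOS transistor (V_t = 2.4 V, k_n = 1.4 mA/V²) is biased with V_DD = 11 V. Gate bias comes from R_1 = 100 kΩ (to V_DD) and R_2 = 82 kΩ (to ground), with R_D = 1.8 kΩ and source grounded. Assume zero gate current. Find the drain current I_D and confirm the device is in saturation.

V_G = V_DD·R_2/(R_1+R_2) = 11×82/182 = 4.96 V. With the source grounded, V_GS = V_G = 4.96 V.
Assume saturation: I_D = (k_n/2)(V_GS − V_t)² = (1.4/2)×(4.96 − 2.4)² = 0.7×2.56² = 4.57 mA.
V_DS = V_DD − I_D·R_D = 11 − 4.57×1.8 = 2.77 V.
Saturation requires V_DS ≥ V_GS − V_t = 2.56 V; 2.77 ≥ 2.56 ✓.

I_D ≈ 4.6 mA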